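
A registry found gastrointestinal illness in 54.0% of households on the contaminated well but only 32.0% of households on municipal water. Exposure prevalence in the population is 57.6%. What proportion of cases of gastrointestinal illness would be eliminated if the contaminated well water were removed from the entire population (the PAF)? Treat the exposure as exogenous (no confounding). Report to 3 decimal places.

p₁ = 0.54, p₀ = 0.32.
Overall risk P(Y=1) = π·p₁ + (1−π)·p₀ = 0.576×0.54 + 0.424×0.32 = 0.44672.
Under exogeneity, PAF = [P(Y=1) − p₀] / P(Y=1).
PAF = (0.44672 − 0.32) / 0.44672 ≈ 0.2837

PAF ≈ 0.284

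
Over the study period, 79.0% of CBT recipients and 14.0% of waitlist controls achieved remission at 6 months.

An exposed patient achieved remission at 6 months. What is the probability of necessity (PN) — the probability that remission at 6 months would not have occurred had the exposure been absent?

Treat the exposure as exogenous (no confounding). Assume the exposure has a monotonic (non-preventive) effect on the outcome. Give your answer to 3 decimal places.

PN ≈ 0.823

p₁ = 0.79, p₀ = 0.14.
Under exogeneity and monotonicity, PN = (p₁ − p₀) / p₁.
PN = (0.79 − 0.14) / 0.79 = 0.65 / 0.79 ≈ 0.8228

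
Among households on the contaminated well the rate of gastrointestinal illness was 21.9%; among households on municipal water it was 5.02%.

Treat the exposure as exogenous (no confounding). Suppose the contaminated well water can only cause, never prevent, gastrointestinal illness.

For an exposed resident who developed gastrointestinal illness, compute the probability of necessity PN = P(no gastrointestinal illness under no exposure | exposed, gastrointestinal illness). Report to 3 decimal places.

p₁ = 0.219, p₀ = 0.0502.
Under exogeneity and monotonicity, PN = (p₁ − p₀) / p₁.
PN = (0.219 − 0.0502) / 0.219 = 0.1688 / 0.219 ≈ 0.7708

PN ≈ 0.771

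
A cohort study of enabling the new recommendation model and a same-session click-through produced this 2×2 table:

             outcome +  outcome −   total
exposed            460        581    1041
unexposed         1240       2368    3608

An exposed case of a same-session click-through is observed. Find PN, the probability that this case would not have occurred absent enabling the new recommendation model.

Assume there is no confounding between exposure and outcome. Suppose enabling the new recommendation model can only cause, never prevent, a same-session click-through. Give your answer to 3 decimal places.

PN ≈ 0.222

p₁ = P(outcome | exposed) = 460/1041 = 0.44188
p₀ = P(outcome | unexposed) = 1240/3608 = 0.34368
Under exogeneity and monotonicity, PN = (p₁ − p₀) / p₁.
PN = (0.44188 − 0.34368) / 0.44188 = 0.098202 / 0.44188 ≈ 0.2222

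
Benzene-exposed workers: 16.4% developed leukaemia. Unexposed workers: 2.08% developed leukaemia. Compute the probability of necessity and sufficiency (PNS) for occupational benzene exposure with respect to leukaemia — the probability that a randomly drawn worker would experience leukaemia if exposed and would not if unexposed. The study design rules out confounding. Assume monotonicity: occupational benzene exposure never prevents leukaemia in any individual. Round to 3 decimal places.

PNS ≈ 0.143

p₁ = 0.164, p₀ = 0.0208.
Under exogeneity and monotonicity, PNS = p₁ − p₀.
PNS = 0.164 − 0.0208 = 0.1432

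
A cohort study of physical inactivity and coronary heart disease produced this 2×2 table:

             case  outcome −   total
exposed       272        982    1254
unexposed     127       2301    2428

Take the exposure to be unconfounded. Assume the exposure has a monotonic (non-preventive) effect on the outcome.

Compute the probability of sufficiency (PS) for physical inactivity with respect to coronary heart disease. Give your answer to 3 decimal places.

p₁ = P(outcome | exposed) = 272/1254 = 0.21691
p₀ = P(outcome | unexposed) = 127/2428 = 0.052306
Under exogeneity and monotonicity, PS = (p₁ − p₀)/(1 − p₀).
PS = (0.21691 − 0.052306) / 0.94769 ≈ 0.1737

PS ≈ 0.174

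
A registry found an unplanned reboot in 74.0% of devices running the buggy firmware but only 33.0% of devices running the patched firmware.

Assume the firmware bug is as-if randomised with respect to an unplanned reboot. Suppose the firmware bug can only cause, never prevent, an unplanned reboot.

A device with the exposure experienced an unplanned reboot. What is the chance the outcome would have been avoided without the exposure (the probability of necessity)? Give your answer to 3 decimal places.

p₁ = 0.74, p₀ = 0.33.
Under exogeneity and monotonicity, PN = (p₁ − p₀) / p₁.
PN = (0.74 − 0.33) / 0.74 = 0.41 / 0.74 ≈ 0.5541

PN ≈ 0.554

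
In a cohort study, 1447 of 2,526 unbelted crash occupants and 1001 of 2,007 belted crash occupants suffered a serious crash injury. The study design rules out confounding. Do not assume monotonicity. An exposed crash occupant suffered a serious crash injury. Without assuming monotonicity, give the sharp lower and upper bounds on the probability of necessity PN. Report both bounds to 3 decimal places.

0.129 ≤ PN ≤ 0.875

p₁ = P(outcome | exposed) = 1447/2526 = 0.57284
p₀ = P(outcome | unexposed) = 1001/2007 = 0.49875
Under exogeneity alone the bounds on PN are max{0,(p₁−p₀)/p₁} ≤ PN ≤ min{1,(1−p₀)/p₁}.
  lower = (p₁ − p₀)/p₁ = 0.074088 / 0.57284 ≈ 0.1293
  upper = min{1, (1 − p₀)/p₁} = 0.50125 / 0.57284 ≈ 0.8750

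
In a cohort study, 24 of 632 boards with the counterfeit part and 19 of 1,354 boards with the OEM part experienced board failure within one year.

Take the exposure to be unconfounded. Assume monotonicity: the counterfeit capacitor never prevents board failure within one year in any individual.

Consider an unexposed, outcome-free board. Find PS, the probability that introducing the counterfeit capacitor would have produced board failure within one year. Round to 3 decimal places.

p₁ = P(outcome | exposed) = 24/632 = 0.037975
p₀ = P(outcome | unexposed) = 19/1354 = 0.014032
Under exogeneity and monotonicity, PS = (p₁ − p₀) / (1 − p₀).
PS = (0.037975 − 0.014032) / (1 − 0.014032) = 0.023942 / 0.98597 ≈ 0.0243

PS ≈ 0.024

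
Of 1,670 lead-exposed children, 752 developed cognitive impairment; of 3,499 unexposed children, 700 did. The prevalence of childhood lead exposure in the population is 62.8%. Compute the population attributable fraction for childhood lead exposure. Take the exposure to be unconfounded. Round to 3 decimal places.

PAF ≈ 0.440

p₁ = P(outcome | exposed) = 752/1670 = 0.4503
p₀ = P(outcome | unexposed) = 700/3499 = 0.20006
Overall risk P(Y=1) = π·p₁ + (1−π)·p₀ = 0.628×0.4503 + 0.372×0.20006 = 0.35721.
Under exogeneity, PAF = [P(Y=1) − p₀] / P(Y=1).
PAF = (0.35721 − 0.20006) / 0.35721 ≈ 0.4399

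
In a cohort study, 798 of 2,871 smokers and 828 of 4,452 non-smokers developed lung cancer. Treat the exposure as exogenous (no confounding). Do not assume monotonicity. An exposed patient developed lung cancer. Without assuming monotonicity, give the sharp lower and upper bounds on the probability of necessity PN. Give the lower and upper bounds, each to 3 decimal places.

p₁ = P(outcome | exposed) = 798/2871 = 0.27795
p₀ = P(outcome | unexposed) = 828/4452 = 0.18598
Under exogeneity alone the bounds on PN are max{0,(p₁−p₀)/p₁} ≤ PN ≤ min{1,(1−p₀)/p₁}.
  lower = (p₁ − p₀)/p₁ = 0.091968 / 0.27795 ≈ 0.3309
  upper = min{1, (1 − p₀)/p₁} = 0.81402 / 0.27795 ≈ 2.9286 → capped at 1

0.331 ≤ PN ≤ 1.000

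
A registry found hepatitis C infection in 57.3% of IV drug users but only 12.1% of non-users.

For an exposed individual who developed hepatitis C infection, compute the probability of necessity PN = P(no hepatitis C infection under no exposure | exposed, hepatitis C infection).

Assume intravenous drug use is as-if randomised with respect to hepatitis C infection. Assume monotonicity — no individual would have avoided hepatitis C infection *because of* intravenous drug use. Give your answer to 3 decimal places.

p₁ = 0.573, p₀ = 0.121.
Under exogeneity and monotonicity, PN = (p₁ − p₀) / p₁.
PN = (0.573 − 0.121) / 0.573 = 0.452 / 0.573 ≈ 0.7888

PN ≈ 0.789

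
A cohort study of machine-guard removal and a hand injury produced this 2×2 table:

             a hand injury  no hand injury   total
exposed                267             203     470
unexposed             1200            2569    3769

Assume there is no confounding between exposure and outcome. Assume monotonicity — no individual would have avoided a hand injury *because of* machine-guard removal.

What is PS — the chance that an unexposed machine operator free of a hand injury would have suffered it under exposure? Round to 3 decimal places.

p₁ = P(outcome | exposed) = 267/470 = 0.56809
p₀ = P(outcome | unexposed) = 1200/3769 = 0.31839
Under exogeneity and monotonicity, PS = (p₁ − p₀)/(1 − p₀).
PS = (0.56809 − 0.31839) / 0.68161 ≈ 0.3663

PS ≈ 0.366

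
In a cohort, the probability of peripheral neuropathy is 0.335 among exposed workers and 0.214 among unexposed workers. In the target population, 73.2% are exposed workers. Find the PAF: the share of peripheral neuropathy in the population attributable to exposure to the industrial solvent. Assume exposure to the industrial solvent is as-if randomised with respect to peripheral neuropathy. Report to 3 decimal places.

Let p₁ = 0.335, p₀ = 0.214.
Overall risk P(Y=1) = π·p₁ + (1−π)·p₀ = 0.732×0.335 + 0.268×0.214 = 0.30257.
Under exogeneity, PAF = [P(Y=1) − p₀] / P(Y=1).
PAF = (0.30257 − 0.214) / 0.30257 ≈ 0.2927

PAF ≈ 0.293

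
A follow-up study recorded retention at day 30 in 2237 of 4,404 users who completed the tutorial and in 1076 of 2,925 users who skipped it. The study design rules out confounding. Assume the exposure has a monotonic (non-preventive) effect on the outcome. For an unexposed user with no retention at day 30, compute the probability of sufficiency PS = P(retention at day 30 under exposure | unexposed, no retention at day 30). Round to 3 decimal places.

p₁ = P(outcome | exposed) = 2237/4404 = 0.50795
p₀ = P(outcome | unexposed) = 1076/2925 = 0.36786
Under exogeneity and monotonicity, PS = (p₁ − p₀) / (1 − p₀).
PS = (0.50795 − 0.36786) / (1 − 0.36786) = 0.14008 / 0.63214 ≈ 0.2216

PS ≈ 0.222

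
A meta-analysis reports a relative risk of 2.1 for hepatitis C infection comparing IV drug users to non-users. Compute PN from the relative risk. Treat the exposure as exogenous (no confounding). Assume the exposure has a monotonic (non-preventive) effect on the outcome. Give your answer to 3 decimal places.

Under exogeneity and monotonicity, PN = (RR − 1) / RR = 1 − 1/RR.
PN = (2.1 − 1) / 2.1 = 1.1 / 2.1 ≈ 0.5238

PN ≈ 0.524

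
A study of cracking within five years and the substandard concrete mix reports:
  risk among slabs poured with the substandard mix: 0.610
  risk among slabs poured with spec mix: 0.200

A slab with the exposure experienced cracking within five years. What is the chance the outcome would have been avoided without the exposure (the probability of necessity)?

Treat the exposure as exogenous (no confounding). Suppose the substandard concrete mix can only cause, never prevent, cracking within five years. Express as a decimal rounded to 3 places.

PN ≈ 0.672

Let p₁ = 0.61, p₀ = 0.2.
Under exogeneity and monotonicity, PN = (p₁ − p₀) / p₁.
PN = (0.61 − 0.2) / 0.61 = 0.41 / 0.61 ≈ 0.6721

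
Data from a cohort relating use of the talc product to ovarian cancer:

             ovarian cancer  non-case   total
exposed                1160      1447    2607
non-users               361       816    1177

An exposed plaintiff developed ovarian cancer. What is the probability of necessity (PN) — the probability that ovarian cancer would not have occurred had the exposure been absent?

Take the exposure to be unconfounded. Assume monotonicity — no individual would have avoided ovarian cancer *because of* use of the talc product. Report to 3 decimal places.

p₁ = P(outcome | exposed) = 1160/2607 = 0.44496
p₀ = P(outcome | unexposed) = 361/1177 = 0.30671
Under exogeneity and monotonicity, PN = (p₁ − p₀)/p₁.
PN = (0.44496 − 0.30671) / 0.44496 ≈ 0.3107

PN ≈ 0.311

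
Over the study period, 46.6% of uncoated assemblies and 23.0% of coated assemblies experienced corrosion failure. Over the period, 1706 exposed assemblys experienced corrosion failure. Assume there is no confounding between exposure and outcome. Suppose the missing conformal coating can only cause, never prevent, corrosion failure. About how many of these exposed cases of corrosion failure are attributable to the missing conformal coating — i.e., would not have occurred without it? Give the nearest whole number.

p₁ = 0.466, p₀ = 0.23.
PN = (p₁ − p₀)/p₁ = (0.466 − 0.23) / 0.466 ≈ 0.50644.
Attributable cases ≈ PN × (exposed cases) = 0.50644 × 1706 ≈ 863.98.

about 864 cases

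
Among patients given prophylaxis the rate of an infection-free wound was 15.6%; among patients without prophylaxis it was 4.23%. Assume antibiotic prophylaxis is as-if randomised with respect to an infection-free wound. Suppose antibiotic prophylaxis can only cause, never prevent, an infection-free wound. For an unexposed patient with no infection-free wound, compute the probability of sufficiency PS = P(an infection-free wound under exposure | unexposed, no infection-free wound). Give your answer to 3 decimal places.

p₁ = 0.156, p₀ = 0.0423.
Under exogeneity and monotonicity, PS = (p₁ − p₀) / (1 − p₀).
PS = (0.156 − 0.0423) / (1 − 0.0423) = 0.1137 / 0.9577 ≈ 0.1187

PS ≈ 0.119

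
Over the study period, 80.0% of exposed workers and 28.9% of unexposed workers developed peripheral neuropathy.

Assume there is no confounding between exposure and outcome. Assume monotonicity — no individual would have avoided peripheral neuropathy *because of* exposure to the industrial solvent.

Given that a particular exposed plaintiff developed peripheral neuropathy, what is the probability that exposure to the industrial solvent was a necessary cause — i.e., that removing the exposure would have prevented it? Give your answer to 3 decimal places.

PN ≈ 0.639

p₁ = 0.8, p₀ = 0.289.
Under exogeneity and monotonicity, PN = (p₁ − p₀) / p₁.
PN = (0.8 − 0.289) / 0.8 = 0.511 / 0.8 ≈ 0.6388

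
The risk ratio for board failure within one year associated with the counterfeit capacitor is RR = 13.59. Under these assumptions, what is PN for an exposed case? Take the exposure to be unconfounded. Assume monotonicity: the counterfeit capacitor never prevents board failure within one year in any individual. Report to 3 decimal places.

PN ≈ 0.926

Under exogeneity and monotonicity, PN = (RR − 1) / RR = 1 − 1/RR.
PN = (13.59 − 1) / 13.59 = 12.59 / 13.59 ≈ 0.9264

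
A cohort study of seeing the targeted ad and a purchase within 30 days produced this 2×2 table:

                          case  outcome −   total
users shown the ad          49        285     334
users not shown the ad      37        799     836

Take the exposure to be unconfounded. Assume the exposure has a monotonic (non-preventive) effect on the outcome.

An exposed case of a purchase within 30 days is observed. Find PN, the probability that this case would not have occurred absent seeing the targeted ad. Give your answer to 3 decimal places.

p₁ = P(outcome | exposed) = 49/334 = 0.14671
p₀ = P(outcome | unexposed) = 37/836 = 0.044258
Under exogeneity and monotonicity, PN = (p₁ − p₀)/p₁.
PN = (0.14671 − 0.044258) / 0.14671 ≈ 0.6983

PN ≈ 0.698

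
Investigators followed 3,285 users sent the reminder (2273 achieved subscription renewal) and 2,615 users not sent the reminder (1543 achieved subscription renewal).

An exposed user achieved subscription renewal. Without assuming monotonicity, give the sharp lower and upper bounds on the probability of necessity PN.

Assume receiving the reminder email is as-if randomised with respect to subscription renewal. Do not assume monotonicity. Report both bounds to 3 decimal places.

p₁ = P(outcome | exposed) = 2273/3285 = 0.69193
p₀ = P(outcome | unexposed) = 1543/2615 = 0.59006
Under exogeneity alone the bounds on PN are max{0,(p₁−p₀)/p₁} ≤ PN ≤ min{1,(1−p₀)/p₁}.
  lower = (p₁ − p₀)/p₁ = 0.10188 / 0.69193 ≈ 0.1472
  upper = min{1, (1 − p₀)/p₁} = 0.40994 / 0.69193 ≈ 0.5925

0.147 ≤ PN ≤ 0.592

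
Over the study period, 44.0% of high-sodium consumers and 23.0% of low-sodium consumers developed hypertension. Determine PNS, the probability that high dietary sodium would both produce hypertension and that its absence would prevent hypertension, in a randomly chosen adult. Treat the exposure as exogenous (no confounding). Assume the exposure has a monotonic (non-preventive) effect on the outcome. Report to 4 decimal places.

PNS ≈ 0.2100

p₁ = 0.44, p₀ = 0.23.
Under exogeneity and monotonicity, PNS = p₁ − p₀.
PNS = 0.44 − 0.23 = 0.21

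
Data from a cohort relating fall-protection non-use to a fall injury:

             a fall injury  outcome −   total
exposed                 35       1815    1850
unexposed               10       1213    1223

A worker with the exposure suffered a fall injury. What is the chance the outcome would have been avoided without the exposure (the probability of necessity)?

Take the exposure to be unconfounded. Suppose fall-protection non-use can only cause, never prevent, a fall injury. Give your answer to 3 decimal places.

p₁ = P(outcome | exposed) = 35/1850 = 0.018919
p₀ = P(outcome | unexposed) = 10/1223 = 0.0081766
Under exogeneity and monotonicity, PN = (p₁ − p₀)/p₁.
PN = (0.018919 − 0.0081766) / 0.018919 ≈ 0.5678

PN ≈ 0.568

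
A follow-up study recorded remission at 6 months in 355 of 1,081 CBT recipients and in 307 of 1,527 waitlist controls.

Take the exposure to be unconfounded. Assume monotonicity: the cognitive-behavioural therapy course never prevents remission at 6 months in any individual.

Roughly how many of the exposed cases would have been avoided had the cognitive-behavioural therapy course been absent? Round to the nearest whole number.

p₁ = P(outcome | exposed) = 355/1081 = 0.3284
p₀ = P(outcome | unexposed) = 307/1527 = 0.20105
PN = (p₁ − p₀)/p₁ = (0.3284 − 0.20105) / 0.3284 ≈ 0.38780.
Attributable cases ≈ PN × (exposed cases) = 0.38780 × 355 ≈ 137.67.

about 138 cases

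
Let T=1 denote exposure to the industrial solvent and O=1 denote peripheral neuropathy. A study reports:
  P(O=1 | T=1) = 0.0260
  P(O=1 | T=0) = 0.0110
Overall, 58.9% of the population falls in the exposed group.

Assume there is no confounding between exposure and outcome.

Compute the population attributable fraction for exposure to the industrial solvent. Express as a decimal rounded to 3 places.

Let p₁ = 0.026, p₀ = 0.011.
Overall risk P(Y=1) = π·p₁ + (1−π)·p₀ = 0.589×0.026 + 0.411×0.011 = 0.019835.
Under exogeneity, PAF = [P(Y=1) − p₀] / P(Y=1).
PAF = (0.019835 − 0.011) / 0.019835 ≈ 0.4454

PAF ≈ 0.445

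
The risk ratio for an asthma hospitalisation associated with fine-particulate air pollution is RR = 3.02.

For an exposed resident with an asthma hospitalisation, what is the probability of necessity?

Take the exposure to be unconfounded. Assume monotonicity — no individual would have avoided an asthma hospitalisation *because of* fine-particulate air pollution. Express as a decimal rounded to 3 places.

Under exogeneity and monotonicity, PN = (RR − 1) / RR = 1 − 1/RR.
PN = (3.02 − 1) / 3.02 = 2.02 / 3.02 ≈ 0.6689

PN ≈ 0.669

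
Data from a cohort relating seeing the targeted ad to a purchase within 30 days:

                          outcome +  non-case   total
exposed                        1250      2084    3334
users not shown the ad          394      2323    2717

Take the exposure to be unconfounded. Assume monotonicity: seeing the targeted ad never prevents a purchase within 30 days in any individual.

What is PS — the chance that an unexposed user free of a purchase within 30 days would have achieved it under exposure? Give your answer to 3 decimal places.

PS ≈ 0.269

p₁ = P(outcome | exposed) = 1250/3334 = 0.37493
p₀ = P(outcome | unexposed) = 394/2717 = 0.14501
Under exogeneity and monotonicity, PS = (p₁ − p₀)/(1 − p₀).
PS = (0.37493 − 0.14501) / 0.85499 ≈ 0.2689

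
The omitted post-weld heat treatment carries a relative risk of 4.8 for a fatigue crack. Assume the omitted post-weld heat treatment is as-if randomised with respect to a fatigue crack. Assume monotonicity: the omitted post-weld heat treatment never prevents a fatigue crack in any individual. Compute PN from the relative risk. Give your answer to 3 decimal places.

Under exogeneity and monotonicity, PN = (RR − 1) / RR = 1 − 1/RR.
PN = (4.8 − 1) / 4.8 = 3.8 / 4.8 ≈ 0.7917

PN ≈ 0.792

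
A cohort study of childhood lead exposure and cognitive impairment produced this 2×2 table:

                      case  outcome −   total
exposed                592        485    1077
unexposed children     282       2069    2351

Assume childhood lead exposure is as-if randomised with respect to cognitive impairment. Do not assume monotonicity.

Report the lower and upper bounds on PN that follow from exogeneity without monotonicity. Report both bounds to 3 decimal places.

0.782 ≤ PN ≤ 1.000

p₁ = P(outcome | exposed) = 592/1077 = 0.54968
p₀ = P(outcome | unexposed) = 282/2351 = 0.11995
Under exogeneity alone the bounds on PN are max{0,(p₁−p₀)/p₁} ≤ PN ≤ min{1,(1−p₀)/p₁}.
  lower = (p₁ − p₀)/p₁ = 0.42973 / 0.54968 ≈ 0.7818
  upper = min{1, (1 − p₀)/p₁} = 0.88005 / 0.54968 ≈ 1.6010 → capped at 1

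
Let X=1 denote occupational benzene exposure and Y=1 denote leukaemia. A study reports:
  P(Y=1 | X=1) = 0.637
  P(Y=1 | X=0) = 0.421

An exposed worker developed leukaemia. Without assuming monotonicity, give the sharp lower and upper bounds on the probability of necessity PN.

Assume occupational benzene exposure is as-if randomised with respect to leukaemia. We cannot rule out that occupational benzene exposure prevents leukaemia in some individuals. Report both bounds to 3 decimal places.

0.339 ≤ PN ≤ 0.909

Let p₁ = 0.637, p₀ = 0.421.
Under exogeneity alone the bounds on PN are max{0,(p₁−p₀)/p₁} ≤ PN ≤ min{1,(1−p₀)/p₁}.
  lower = (p₁ − p₀)/p₁ = 0.216 / 0.637 ≈ 0.3391
  upper = min{1, (1 − p₀)/p₁} = 0.579 / 0.637 ≈ 0.9089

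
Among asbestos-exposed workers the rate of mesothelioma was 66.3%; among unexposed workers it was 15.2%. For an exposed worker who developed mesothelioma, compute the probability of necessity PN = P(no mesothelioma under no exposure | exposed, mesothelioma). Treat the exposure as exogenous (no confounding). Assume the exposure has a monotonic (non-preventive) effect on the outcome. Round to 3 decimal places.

p₁ = 0.663, p₀ = 0.152.
Under exogeneity and monotonicity, PN = (p₁ − p₀) / p₁.
PN = (0.663 − 0.152) / 0.663 = 0.511 / 0.663 ≈ 0.7707

PN ≈ 0.771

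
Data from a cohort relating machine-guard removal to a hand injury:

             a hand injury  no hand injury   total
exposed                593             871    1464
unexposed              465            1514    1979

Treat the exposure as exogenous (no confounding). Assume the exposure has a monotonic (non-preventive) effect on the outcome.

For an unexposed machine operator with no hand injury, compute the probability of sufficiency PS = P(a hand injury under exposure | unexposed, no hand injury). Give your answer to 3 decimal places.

PS ≈ 0.222

p₁ = P(outcome | exposed) = 593/1464 = 0.40505
p₀ = P(outcome | unexposed) = 465/1979 = 0.23497
Under exogeneity and monotonicity, PS = (p₁ − p₀)/(1 − p₀).
PS = (0.40505 − 0.23497) / 0.76503 ≈ 0.2223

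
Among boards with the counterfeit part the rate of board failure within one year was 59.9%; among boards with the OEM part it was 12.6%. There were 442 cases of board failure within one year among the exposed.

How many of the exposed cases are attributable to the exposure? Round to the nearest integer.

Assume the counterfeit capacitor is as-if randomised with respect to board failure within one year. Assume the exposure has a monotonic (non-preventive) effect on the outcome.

about 349 cases

p₁ = 0.599, p₀ = 0.126.
PN = (p₁ − p₀)/p₁ = (0.599 − 0.126) / 0.599 ≈ 0.78965.
Attributable cases ≈ PN × (exposed cases) = 0.78965 × 442 ≈ 349.03.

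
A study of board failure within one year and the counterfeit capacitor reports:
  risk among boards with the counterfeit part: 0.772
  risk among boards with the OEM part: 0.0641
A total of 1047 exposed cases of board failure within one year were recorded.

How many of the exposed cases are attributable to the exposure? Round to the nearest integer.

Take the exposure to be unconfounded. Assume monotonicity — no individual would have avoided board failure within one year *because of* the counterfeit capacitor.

about 960 cases

Let p₁ = 0.772, p₀ = 0.0641.
PN = (p₁ − p₀)/p₁ = (0.772 − 0.0641) / 0.772 ≈ 0.91697.
Attributable cases ≈ PN × (exposed cases) = 0.91697 × 1047 ≈ 960.07.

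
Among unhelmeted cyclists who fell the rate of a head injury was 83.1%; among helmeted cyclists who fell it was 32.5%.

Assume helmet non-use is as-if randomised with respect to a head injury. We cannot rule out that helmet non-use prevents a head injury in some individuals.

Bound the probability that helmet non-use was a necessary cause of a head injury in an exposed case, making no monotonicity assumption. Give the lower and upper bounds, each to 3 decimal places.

0.609 ≤ PN ≤ 0.812

p₁ = 0.831, p₀ = 0.325.
Under exogeneity alone the bounds on PN are max{0,(p₁−p₀)/p₁} ≤ PN ≤ min{1,(1−p₀)/p₁}.
  lower = (p₁ − p₀)/p₁ = 0.506 / 0.831 ≈ 0.6089
  upper = min{1, (1 − p₀)/p₁} = 0.675 / 0.831 ≈ 0.8123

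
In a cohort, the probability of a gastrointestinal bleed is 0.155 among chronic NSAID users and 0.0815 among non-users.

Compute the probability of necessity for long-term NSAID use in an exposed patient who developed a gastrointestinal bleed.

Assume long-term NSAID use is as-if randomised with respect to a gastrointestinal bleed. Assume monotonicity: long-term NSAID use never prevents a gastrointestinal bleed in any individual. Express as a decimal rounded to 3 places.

Let p₁ = 0.155, p₀ = 0.0815.
Under exogeneity and monotonicity, PN = (p₁ − p₀) / p₁.
PN = (0.155 − 0.0815) / 0.155 = 0.0735 / 0.155 ≈ 0.4742

PN ≈ 0.474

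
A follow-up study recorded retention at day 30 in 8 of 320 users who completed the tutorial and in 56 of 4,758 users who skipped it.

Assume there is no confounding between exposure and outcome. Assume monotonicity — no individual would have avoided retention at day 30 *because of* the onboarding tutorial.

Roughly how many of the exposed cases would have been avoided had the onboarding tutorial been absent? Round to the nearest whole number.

p₁ = P(outcome | exposed) = 8/320 = 0.025
p₀ = P(outcome | unexposed) = 56/4758 = 0.01177
PN = (p₁ − p₀)/p₁ = (0.025 − 0.01177) / 0.025 ≈ 0.52921.
Attributable cases ≈ PN × (exposed cases) = 0.52921 × 8 ≈ 4.23.

about 4 cases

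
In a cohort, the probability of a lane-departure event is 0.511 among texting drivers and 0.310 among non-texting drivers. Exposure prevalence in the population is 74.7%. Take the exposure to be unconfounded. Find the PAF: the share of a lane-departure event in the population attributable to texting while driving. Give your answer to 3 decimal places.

Let p₁ = 0.511, p₀ = 0.31.
Overall risk P(Y=1) = π·p₁ + (1−π)·p₀ = 0.747×0.511 + 0.253×0.31 = 0.46015.
Under exogeneity, PAF = [P(Y=1) − p₀] / P(Y=1).
PAF = (0.46015 − 0.31) / 0.46015 ≈ 0.3263

PAF ≈ 0.326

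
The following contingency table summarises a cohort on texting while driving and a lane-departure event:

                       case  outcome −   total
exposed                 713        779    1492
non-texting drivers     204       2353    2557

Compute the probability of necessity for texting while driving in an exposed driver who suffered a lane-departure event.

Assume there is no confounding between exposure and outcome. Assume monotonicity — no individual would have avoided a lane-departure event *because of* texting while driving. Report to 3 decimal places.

PN ≈ 0.833

p₁ = P(outcome | exposed) = 713/1492 = 0.47788
p₀ = P(outcome | unexposed) = 204/2557 = 0.079781
Under exogeneity and monotonicity, PN = (p₁ − p₀)/p₁.
PN = (0.47788 − 0.079781) / 0.47788 ≈ 0.8331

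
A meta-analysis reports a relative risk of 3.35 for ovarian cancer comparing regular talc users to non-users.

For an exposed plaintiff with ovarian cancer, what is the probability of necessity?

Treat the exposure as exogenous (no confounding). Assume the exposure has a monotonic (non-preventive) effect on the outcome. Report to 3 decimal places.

Under exogeneity and monotonicity, PN = (RR − 1) / RR = 1 − 1/RR.
PN = (3.35 − 1) / 3.35 = 2.35 / 3.35 ≈ 0.7015

PN ≈ 0.701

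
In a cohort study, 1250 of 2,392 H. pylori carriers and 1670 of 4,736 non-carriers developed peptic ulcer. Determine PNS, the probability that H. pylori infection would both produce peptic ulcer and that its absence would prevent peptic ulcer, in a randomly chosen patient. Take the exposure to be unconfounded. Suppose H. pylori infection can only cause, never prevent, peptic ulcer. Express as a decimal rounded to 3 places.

PNS ≈ 0.170

p₁ = P(outcome | exposed) = 1250/2392 = 0.52258
p₀ = P(outcome | unexposed) = 1670/4736 = 0.35262
Under exogeneity and monotonicity, PNS = p₁ − p₀.
PNS = 0.52258 − 0.35262 = 0.16996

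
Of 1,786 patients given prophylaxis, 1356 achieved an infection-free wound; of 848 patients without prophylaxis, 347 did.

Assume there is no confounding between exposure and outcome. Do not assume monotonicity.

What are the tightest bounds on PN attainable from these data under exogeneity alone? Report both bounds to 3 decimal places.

p₁ = P(outcome | exposed) = 1356/1786 = 0.75924
p₀ = P(outcome | unexposed) = 347/848 = 0.4092
Under exogeneity alone the bounds on PN are max{0,(p₁−p₀)/p₁} ≤ PN ≤ min{1,(1−p₀)/p₁}.
  lower = (p₁ − p₀)/p₁ = 0.35004 / 0.75924 ≈ 0.4610
  upper = min{1, (1 − p₀)/p₁} = 0.5908 / 0.75924 ≈ 0.7782

0.461 ≤ PN ≤ 0.778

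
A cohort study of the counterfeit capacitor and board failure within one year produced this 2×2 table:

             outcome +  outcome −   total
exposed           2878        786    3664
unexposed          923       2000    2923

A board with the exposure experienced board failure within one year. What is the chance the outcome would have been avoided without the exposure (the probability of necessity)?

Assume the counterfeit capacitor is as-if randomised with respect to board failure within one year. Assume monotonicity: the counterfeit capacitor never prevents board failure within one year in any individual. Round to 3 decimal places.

p₁ = P(outcome | exposed) = 2878/3664 = 0.78548
p₀ = P(outcome | unexposed) = 923/2923 = 0.31577
Under exogeneity and monotonicity, PN = (p₁ − p₀)/p₁.
PN = (0.78548 − 0.31577) / 0.78548 ≈ 0.5980

PN ≈ 0.598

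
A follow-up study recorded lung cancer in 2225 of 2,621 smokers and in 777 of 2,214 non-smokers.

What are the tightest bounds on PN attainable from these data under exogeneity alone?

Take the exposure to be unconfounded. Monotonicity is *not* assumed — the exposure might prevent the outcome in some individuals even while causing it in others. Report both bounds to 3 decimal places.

0.587 ≤ PN ≤ 0.765

p₁ = P(outcome | exposed) = 2225/2621 = 0.84891
p₀ = P(outcome | unexposed) = 777/2214 = 0.35095
Under exogeneity alone the bounds on PN are max{0,(p₁−p₀)/p₁} ≤ PN ≤ min{1,(1−p₀)/p₁}.
  lower = (p₁ − p₀)/p₁ = 0.49796 / 0.84891 ≈ 0.5866
  upper = min{1, (1 − p₀)/p₁} = 0.64905 / 0.84891 ≈ 0.7646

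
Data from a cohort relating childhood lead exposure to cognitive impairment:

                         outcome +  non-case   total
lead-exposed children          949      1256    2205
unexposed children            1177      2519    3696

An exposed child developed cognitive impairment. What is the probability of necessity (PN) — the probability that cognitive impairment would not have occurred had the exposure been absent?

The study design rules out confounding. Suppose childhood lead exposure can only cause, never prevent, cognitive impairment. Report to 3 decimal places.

PN ≈ 0.260

p₁ = P(outcome | exposed) = 949/2205 = 0.43039
p₀ = P(outcome | unexposed) = 1177/3696 = 0.31845
Under exogeneity and monotonicity, PN = (p₁ − p₀)/p₁.
PN = (0.43039 − 0.31845) / 0.43039 ≈ 0.2601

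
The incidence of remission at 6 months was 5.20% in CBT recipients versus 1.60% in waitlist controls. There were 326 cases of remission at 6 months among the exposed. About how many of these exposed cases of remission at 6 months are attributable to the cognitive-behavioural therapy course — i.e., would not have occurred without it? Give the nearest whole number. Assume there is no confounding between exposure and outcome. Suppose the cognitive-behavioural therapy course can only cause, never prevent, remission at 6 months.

about 226 cases

p₁ = 0.052, p₀ = 0.016.
PN = (p₁ − p₀)/p₁ = (0.052 − 0.016) / 0.052 ≈ 0.69231.
Attributable cases ≈ PN × (exposed cases) = 0.69231 × 326 ≈ 225.69.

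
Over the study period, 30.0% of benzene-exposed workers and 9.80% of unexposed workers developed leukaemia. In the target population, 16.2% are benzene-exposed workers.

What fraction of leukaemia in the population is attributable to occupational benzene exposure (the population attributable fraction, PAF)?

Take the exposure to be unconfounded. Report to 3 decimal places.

PAF ≈ 0.250

p₁ = 0.3, p₀ = 0.098.
Overall risk P(Y=1) = π·p₁ + (1−π)·p₀ = 0.162×0.3 + 0.838×0.098 = 0.13072.
Under exogeneity, PAF = [P(Y=1) − p₀] / P(Y=1).
PAF = (0.13072 − 0.098) / 0.13072 ≈ 0.2503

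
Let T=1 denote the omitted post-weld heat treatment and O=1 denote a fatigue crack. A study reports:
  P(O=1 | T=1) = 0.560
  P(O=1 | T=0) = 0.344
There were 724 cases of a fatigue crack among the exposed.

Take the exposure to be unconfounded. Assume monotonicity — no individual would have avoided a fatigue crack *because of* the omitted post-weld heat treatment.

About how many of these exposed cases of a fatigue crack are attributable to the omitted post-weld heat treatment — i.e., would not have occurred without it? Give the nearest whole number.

Let p₁ = 0.56, p₀ = 0.344.
PN = (p₁ − p₀)/p₁ = (0.56 − 0.344) / 0.56 ≈ 0.38571.
Attributable cases ≈ PN × (exposed cases) = 0.38571 × 724 ≈ 279.26.

about 279 cases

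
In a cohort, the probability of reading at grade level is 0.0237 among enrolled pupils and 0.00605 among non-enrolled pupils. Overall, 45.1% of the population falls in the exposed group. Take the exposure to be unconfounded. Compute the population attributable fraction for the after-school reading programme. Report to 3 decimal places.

PAF ≈ 0.568

Let p₁ = 0.0237, p₀ = 0.00605.
Overall risk P(Y=1) = π·p₁ + (1−π)·p₀ = 0.451×0.0237 + 0.549×0.00605 = 0.01401.
Under exogeneity, PAF = [P(Y=1) − p₀] / P(Y=1).
PAF = (0.01401 − 0.00605) / 0.01401 ≈ 0.5682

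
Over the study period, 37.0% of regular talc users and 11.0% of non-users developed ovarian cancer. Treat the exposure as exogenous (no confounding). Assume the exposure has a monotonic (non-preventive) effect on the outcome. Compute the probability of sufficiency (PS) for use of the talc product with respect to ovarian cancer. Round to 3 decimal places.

PS ≈ 0.292

p₁ = 0.37, p₀ = 0.11.
Under exogeneity and monotonicity, PS = (p₁ − p₀) / (1 − p₀).
PS = (0.37 − 0.11) / (1 − 0.11) = 0.26 / 0.89 ≈ 0.2921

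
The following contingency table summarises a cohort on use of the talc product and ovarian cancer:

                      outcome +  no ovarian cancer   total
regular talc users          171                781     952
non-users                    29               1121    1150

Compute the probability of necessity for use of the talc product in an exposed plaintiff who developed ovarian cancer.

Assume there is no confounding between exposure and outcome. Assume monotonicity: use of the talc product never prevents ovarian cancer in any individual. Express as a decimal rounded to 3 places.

p₁ = P(outcome | exposed) = 171/952 = 0.17962
p₀ = P(outcome | unexposed) = 29/1150 = 0.025217
Under exogeneity and monotonicity, PN = (p₁ − p₀)/p₁.
PN = (0.17962 − 0.025217) / 0.17962 ≈ 0.8596

PN ≈ 0.860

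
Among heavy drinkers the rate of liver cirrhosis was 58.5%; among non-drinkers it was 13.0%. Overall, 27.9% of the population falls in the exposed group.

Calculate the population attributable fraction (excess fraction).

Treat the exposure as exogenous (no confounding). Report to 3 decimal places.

PAF ≈ 0.494

p₁ = 0.585, p₀ = 0.13.
Overall risk P(Y=1) = π·p₁ + (1−π)·p₀ = 0.279×0.585 + 0.721×0.13 = 0.25694.
Under exogeneity, PAF = [P(Y=1) − p₀] / P(Y=1).
PAF = (0.25694 − 0.13) / 0.25694 ≈ 0.4941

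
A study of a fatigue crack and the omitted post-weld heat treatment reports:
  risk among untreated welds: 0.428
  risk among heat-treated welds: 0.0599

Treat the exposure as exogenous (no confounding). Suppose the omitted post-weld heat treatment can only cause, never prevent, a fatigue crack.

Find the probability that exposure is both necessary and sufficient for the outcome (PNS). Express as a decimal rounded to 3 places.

Let p₁ = 0.428, p₀ = 0.0599.
Under exogeneity and monotonicity, PNS = p₁ − p₀.
PNS = 0.428 − 0.0599 = 0.3681

PNS ≈ 0.368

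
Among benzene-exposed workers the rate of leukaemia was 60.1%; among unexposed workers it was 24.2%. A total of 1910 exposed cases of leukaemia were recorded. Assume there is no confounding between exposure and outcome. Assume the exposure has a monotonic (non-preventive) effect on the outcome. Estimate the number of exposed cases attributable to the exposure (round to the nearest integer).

about 1141 cases

p₁ = 0.601, p₀ = 0.242.
PN = (p₁ − p₀)/p₁ = (0.601 − 0.242) / 0.601 ≈ 0.59734.
Attributable cases ≈ PN × (exposed cases) = 0.59734 × 1910 ≈ 1140.92.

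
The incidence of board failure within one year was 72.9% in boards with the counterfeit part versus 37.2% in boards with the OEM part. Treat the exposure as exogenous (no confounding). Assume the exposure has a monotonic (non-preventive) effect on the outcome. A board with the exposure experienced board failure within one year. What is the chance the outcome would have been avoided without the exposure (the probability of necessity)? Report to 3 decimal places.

p₁ = 0.729, p₀ = 0.372.
Under exogeneity and monotonicity, PN = (p₁ − p₀) / p₁.
PN = (0.729 − 0.372) / 0.729 = 0.357 / 0.729 ≈ 0.4897

PN ≈ 0.490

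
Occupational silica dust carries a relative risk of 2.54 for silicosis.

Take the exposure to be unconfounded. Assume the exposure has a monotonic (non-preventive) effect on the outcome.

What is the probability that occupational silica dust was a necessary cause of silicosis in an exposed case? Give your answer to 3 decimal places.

PN ≈ 0.606

Under exogeneity and monotonicity, PN = (RR − 1) / RR = 1 − 1/RR.
PN = (2.54 − 1) / 2.54 = 1.54 / 2.54 ≈ 0.6063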